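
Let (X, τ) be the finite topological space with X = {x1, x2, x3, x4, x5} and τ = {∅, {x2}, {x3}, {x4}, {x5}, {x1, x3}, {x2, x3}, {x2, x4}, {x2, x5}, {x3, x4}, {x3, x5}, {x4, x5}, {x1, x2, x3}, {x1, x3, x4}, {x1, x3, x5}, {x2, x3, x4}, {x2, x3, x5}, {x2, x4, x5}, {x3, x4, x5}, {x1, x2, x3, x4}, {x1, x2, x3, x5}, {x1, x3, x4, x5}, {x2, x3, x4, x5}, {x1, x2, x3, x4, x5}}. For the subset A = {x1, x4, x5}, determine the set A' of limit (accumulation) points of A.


A' = ∅

For each x ∈ X, list the open sets U ∈ τ with x ∈ U, then check whether U ∩ (A ∖ {x}) ≠ ∅ for every such U.
  x = x1: open {x1, x3} ∋ x has {x1, x3} ∩ (A ∖ {x1}) = ∅, so x is NOT a limit point.
  x = x2: open {x2} ∋ x has {x2} ∩ (A ∖ {x2}) = ∅, so x is NOT a limit point.
  x = x3: open {x3} ∋ x has {x3} ∩ (A ∖ {x3}) = ∅, so x is NOT a limit point.
  x = x4: open {x4} ∋ x has {x4} ∩ (A ∖ {x4}) = ∅, so x is NOT a limit point.
  x = x5: open {x5} ∋ x has {x5} ∩ (A ∖ {x5}) = ∅, so x is NOT a limit point.
Collecting: A' = ∅.


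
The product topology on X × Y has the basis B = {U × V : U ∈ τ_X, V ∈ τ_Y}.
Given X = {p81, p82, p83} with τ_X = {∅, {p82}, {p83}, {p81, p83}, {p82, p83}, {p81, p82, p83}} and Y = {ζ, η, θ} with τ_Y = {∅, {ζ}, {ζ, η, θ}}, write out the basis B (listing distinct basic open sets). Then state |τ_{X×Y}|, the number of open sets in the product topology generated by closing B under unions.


Basis B = {∅ × ∅, {p82} × {ζ}, {p83} × {ζ}, {p81, p83} × {ζ}, {p82, p83} × {ζ}, {p81, p82, p83} × {ζ}, {p82} × {ζ, η, θ}, {p83} × {ζ, η, θ}, {p81, p83} × {ζ, η, θ}, {p82, p83} × {ζ, η, θ}, {p81, p82, p83} × {ζ, η, θ}}; |τ_{X×Y}| = 18.

Enumerate products U × V with U ∈ τ_X, V ∈ τ_Y (deduplicated):
  ∅ × ∅ = {} (∅)
  {p82} × {ζ} = {(p82,ζ)}
  {p83} × {ζ} = {(p83,ζ)}
  {p81, p83} × {ζ} = {(p81,ζ), (p83,ζ)}
  {p82, p83} × {ζ} = {(p82,ζ), (p83,ζ)}
  {p81, p82, p83} × {ζ} = {(p81,ζ), (p82,ζ), (p83,ζ)}
  {p82} × {ζ, η, θ} = {(p82,ζ), (p82,η), (p82,θ)}
  {p83} × {ζ, η, θ} = {(p83,ζ), (p83,η), (p83,θ)}
  {p81, p83} × {ζ, η, θ} = {(p81,ζ), (p81,η), (p81,θ), (p83,ζ), (p83,η), (p83,θ)}
  {p82, p83} × {ζ, η, θ} = {(p82,ζ), (p82,η), (p82,θ), (p83,ζ), (p83,η), (p83,θ)}
  {p81, p82, p83} × {ζ, η, θ} = {(p81,ζ), (p81,η), (p81,θ), (p82,ζ), (p82,η), (p82,θ), (p83,ζ), (p83,η), (p83,θ)}
These 11 distinct sets form the basis B.
Close under arbitrary unions to get τ_{X×Y}; counting gives |τ_{X×Y}| = 18.


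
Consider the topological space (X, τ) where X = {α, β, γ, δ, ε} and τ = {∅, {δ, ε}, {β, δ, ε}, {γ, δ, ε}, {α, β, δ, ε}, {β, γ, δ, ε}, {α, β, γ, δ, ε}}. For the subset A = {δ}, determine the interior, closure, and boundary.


int(A) = ∅, cl(A) = {α, β, γ, δ, ε}, ∂A = {α, β, γ, δ, ε}.

Closed sets in (X, τ) are complements of opens:
  closed(X, τ) = {∅, {α}, {γ}, {α, β}, {α, γ}, {α, β, γ}, {α, β, γ, δ, ε}}.
int(A) = ⋃ {U ∈ τ : U ⊆ A}. Opens contained in A: ∅.
Taking the union of these: int(A) = ∅.
cl(A) = ⋂ {C closed : A ⊆ C}. Closed sets containing A: {α, β, γ, δ, ε}.
Intersecting these: cl(A) = {α, β, γ, δ, ε}.
∂A = cl(A) ∖ int(A) = {α, β, γ, δ, ε} ∖ ∅ = {α, β, γ, δ, ε}.


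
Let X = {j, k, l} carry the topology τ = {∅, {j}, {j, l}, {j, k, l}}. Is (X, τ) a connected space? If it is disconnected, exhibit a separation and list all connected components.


(X, τ) is connected.

Find clopen sets (U ∈ τ with X ∖ U ∈ τ):
  U = ∅, X ∖ U = {j, k, l} — both open, so U is clopen.
  U = {j, k, l}, X ∖ U = ∅ — both open, so U is clopen.
Only trivial clopens (∅ and X) exist, so (X, τ) is connected.
Compute connected components by grouping points that agree on all clopens:
  component: {j, k, l}


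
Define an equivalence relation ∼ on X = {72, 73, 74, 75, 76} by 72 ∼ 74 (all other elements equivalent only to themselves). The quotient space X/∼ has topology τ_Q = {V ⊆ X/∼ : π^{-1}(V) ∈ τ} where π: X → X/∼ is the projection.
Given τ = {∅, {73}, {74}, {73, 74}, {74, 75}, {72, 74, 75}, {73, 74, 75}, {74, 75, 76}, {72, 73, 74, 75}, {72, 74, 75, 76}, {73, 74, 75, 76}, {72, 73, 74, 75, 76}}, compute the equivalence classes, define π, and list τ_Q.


X/∼ = {[72=74], [73], [75], [76]}; |τ_Q| = 6.

Equivalence classes: [72=74], [73], [75], [76].
Quotient map π: X → X/∼ sends 72 ↦ [72=74], 73 ↦ [73], 74 ↦ [72=74], 75 ↦ [75], 76 ↦ [76].
For each subset V ⊆ X/∼, compute π^{-1}(V) ⊆ X and check whether π^{-1}(V) ∈ τ. V is open in τ_Q iff π^{-1}(V) ∈ τ.
  V = {}: π^{-1}(V) = ∅ ∈ τ ✓.
  V = {[72=74]}: π^{-1}(V) = {72, 74} ∉ τ ✗.
  V = {[73]}: π^{-1}(V) = {73} ∈ τ ✓.
  V = {[72=74], [73]}: π^{-1}(V) = {72, 73, 74} ∉ τ ✗.
  V = {[75]}: π^{-1}(V) = {75} ∉ τ ✗.
  V = {[72=74], [75]}: π^{-1}(V) = {72, 74, 75} ∈ τ ✓.
  V = {[73], [75]}: π^{-1}(V) = {73, 75} ∉ τ ✗.
  V = {[72=74], [73], [75]}: π^{-1}(V) = {72, 73, 74, 75} ∈ τ ✓.
  V = {[76]}: π^{-1}(V) = {76} ∉ τ ✗.
  V = {[72=74], [76]}: π^{-1}(V) = {72, 74, 76} ∉ τ ✗.
  V = {[73], [76]}: π^{-1}(V) = {73, 76} ∉ τ ✗.
  V = {[72=74], [73], [76]}: π^{-1}(V) = {72, 73, 74, 76} ∉ τ ✗.
  V = {[75], [76]}: π^{-1}(V) = {75, 76} ∉ τ ✗.
  V = {[72=74], [75], [76]}: π^{-1}(V) = {72, 74, 75, 76} ∈ τ ✓.
  V = {[73], [75], [76]}: π^{-1}(V) = {73, 75, 76} ∉ τ ✗.
  V = {[72=74], [73], [75], [76]}: π^{-1}(V) = {72, 73, 74, 75, 76} ∈ τ ✓.
Open sets in the quotient: τ_Q = {{}, {[73]}, {[72=74], [75]}, {[72=74], [73], [75]}, {[72=74], [75], [76]}, {[72=74], [73], [75], [76]}} (6 elements).


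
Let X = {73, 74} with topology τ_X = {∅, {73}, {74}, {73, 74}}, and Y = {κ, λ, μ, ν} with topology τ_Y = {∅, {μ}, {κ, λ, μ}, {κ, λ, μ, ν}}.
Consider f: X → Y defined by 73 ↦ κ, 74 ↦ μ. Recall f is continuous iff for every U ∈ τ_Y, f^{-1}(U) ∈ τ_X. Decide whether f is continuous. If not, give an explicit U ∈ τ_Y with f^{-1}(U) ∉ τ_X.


f IS continuous.

Compute f^{-1}(U) for each U ∈ τ_Y:
  U = ∅: f^{-1}(U) = ∅ ∈ τ_X ✓.
  U = {μ}: f^{-1}(U) = {74} ∈ τ_X ✓.
  U = {κ, λ, μ}: f^{-1}(U) = {73, 74} ∈ τ_X ✓.
  U = {κ, λ, μ, ν}: f^{-1}(U) = {73, 74} ∈ τ_X ✓.
Every preimage lies in τ_X, so f IS continuous.


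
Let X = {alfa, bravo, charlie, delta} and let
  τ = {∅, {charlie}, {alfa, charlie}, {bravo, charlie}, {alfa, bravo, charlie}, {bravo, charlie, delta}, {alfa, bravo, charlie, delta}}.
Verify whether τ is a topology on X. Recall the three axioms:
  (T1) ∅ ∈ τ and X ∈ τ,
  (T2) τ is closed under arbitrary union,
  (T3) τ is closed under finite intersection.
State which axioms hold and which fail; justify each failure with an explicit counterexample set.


τ IS a topology on X.

Axiom (T1): ∅ ∈ τ? Yes; X ∈ τ? Yes.
Axiom (T2/T3): check pairwise unions and intersections of members of τ.
All pairwise intersections and unions checked — each lies in τ. Therefore τ satisfies (T1), (T2), (T3): it IS a topology on X.


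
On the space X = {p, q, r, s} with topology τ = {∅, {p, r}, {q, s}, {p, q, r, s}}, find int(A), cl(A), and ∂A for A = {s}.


int(A) = ∅, cl(A) = {q, s}, ∂A = {q, s}.

Closed sets in (X, τ) are complements of opens:
  closed(X, τ) = {∅, {p, r}, {q, s}, {p, q, r, s}}.
int(A) = ⋃ {U ∈ τ : U ⊆ A}. Opens contained in A: ∅.
Taking the union of these: int(A) = ∅.
cl(A) = ⋂ {C closed : A ⊆ C}. Closed sets containing A: {q, s}, {p, q, r, s}.
Intersecting these: cl(A) = {q, s}.
∂A = cl(A) ∖ int(A) = {q, s} ∖ ∅ = {q, s}.


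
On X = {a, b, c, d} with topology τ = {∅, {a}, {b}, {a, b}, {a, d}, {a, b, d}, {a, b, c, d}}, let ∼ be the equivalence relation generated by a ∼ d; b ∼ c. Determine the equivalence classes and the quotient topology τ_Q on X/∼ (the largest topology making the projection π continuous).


X/∼ = {[a=d], [b=c]}; |τ_Q| = 3.

Equivalence classes: [a=d], [b=c].
Quotient map π: X → X/∼ sends a ↦ [a=d], b ↦ [b=c], c ↦ [b=c], d ↦ [a=d].
For each subset V ⊆ X/∼, compute π^{-1}(V) ⊆ X and check whether π^{-1}(V) ∈ τ. V is open in τ_Q iff π^{-1}(V) ∈ τ.
  V = {}: π^{-1}(V) = ∅ ∈ τ ✓.
  V = {[a=d]}: π^{-1}(V) = {a, d} ∈ τ ✓.
  V = {[b=c]}: π^{-1}(V) = {b, c} ∉ τ ✗.
  V = {[a=d], [b=c]}: π^{-1}(V) = {a, b, c, d} ∈ τ ✓.
Open sets in the quotient: τ_Q = {{}, {[a=d]}, {[a=d], [b=c]}} (3 elements).


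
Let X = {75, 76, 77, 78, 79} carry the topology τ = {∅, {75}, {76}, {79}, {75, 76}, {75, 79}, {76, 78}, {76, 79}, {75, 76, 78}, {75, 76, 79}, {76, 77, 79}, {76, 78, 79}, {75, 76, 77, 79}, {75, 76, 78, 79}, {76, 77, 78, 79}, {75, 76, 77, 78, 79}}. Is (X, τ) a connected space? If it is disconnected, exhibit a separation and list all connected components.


(X, τ) is disconnected; components = [{75}, {76, 77, 78, 79}].

Find clopen sets (U ∈ τ with X ∖ U ∈ τ):
  U = ∅, X ∖ U = {75, 76, 77, 78, 79} — both open, so U is clopen.
  U = {75}, X ∖ U = {76, 77, 78, 79} — both open, so U is clopen.
  U = {76, 77, 78, 79}, X ∖ U = {75} — both open, so U is clopen.
  U = {75, 76, 77, 78, 79}, X ∖ U = ∅ — both open, so U is clopen.
Nontrivial clopen(s) exist: e.g. {76, 77, 78, 79}. So (X, τ) is disconnected.
Compute connected components by grouping points that agree on all clopens:
  component: {75}
  component: {76, 77, 78, 79}


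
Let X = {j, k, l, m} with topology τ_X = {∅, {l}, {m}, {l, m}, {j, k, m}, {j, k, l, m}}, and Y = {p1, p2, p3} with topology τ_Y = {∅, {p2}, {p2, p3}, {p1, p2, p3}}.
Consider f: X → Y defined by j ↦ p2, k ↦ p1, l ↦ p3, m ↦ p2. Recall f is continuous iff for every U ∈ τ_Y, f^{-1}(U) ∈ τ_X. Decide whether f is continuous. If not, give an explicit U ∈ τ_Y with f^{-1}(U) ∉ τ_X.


f is NOT continuous.

Compute f^{-1}(U) for each U ∈ τ_Y:
  U = ∅: f^{-1}(U) = ∅ ∈ τ_X ✓.
  U = {p2}: f^{-1}(U) = {j, m} ∉ τ_X ✗.
  U = {p2, p3}: f^{-1}(U) = {j, l, m} ∉ τ_X ✗.
  U = {p1, p2, p3}: f^{-1}(U) = {j, k, l, m} ∈ τ_X ✓.
Found U = {p2} with f^{-1}(U) = {j, m} not in τ_X. Therefore f is NOT continuous.


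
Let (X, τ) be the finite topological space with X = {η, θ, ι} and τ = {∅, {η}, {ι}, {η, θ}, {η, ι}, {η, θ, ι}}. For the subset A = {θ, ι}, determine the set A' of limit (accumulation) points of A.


A' = ∅

For each x ∈ X, list the open sets U ∈ τ with x ∈ U, then check whether U ∩ (A ∖ {x}) ≠ ∅ for every such U.
  x = η: open {η} ∋ x has {η} ∩ (A ∖ {η}) = ∅, so x is NOT a limit point.
  x = θ: open {η, θ} ∋ x has {η, θ} ∩ (A ∖ {θ}) = ∅, so x is NOT a limit point.
  x = ι: open {ι} ∋ x has {ι} ∩ (A ∖ {ι}) = ∅, so x is NOT a limit point.
Collecting: A' = ∅.


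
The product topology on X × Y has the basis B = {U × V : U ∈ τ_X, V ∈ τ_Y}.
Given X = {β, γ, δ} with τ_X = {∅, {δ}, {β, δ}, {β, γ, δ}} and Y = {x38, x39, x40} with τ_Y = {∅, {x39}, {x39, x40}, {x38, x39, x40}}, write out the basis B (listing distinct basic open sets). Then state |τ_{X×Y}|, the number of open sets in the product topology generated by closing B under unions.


Basis B = {∅ × ∅, {δ} × {x39}, {β, δ} × {x39}, {δ} × {x39, x40}, {β, γ, δ} × {x39}, {δ} × {x38, x39, x40}, {β, δ} × {x39, x40}, {β, δ} × {x38, x39, x40}, {β, γ, δ} × {x39, x40}, {β, γ, δ} × {x38, x39, x40}}; |τ_{X×Y}| = 20.

Enumerate products U × V with U ∈ τ_X, V ∈ τ_Y (deduplicated):
  ∅ × ∅ = {} (∅)
  {δ} × {x39} = {(δ,x39)}
  {β, δ} × {x39} = {(β,x39), (δ,x39)}
  {δ} × {x39, x40} = {(δ,x39), (δ,x40)}
  {β, γ, δ} × {x39} = {(β,x39), (γ,x39), (δ,x39)}
  {δ} × {x38, x39, x40} = {(δ,x38), (δ,x39), (δ,x40)}
  {β, δ} × {x39, x40} = {(β,x39), (β,x40), (δ,x39), (δ,x40)}
  {β, δ} × {x38, x39, x40} = {(β,x38), (β,x39), (β,x40), (δ,x38), (δ,x39), (δ,x40)}
  {β, γ, δ} × {x39, x40} = {(β,x39), (β,x40), (γ,x39), (γ,x40), (δ,x39), (δ,x40)}
  {β, γ, δ} × {x38, x39, x40} = {(β,x38), (β,x39), (β,x40), (γ,x38), (γ,x39), (γ,x40), (δ,x38), (δ,x39), (δ,x40)}
These 10 distinct sets form the basis B.
Close under arbitrary unions to get τ_{X×Y}; counting gives |τ_{X×Y}| = 20.


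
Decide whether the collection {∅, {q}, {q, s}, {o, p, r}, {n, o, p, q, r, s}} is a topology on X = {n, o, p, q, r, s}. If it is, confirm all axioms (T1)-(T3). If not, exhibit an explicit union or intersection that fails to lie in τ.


τ is NOT a topology on X.

Axiom (T1): ∅ ∈ τ? Yes; X ∈ τ? Yes.
Axiom (T2/T3): check pairwise unions and intersections of members of τ.
Counterexample for (T2): {q} ∪ {o, p, r} = {o, p, q, r} ∉ τ. Therefore τ is NOT a topology.


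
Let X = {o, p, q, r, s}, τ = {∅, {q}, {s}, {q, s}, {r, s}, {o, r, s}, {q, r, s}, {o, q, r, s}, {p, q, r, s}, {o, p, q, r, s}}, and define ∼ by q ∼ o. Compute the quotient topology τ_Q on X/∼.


X/∼ = {[o=q], [p], [r], [s]}; |τ_Q| = 5.

Equivalence classes: [o=q], [p], [r], [s].
Quotient map π: X → X/∼ sends o ↦ [o=q], p ↦ [p], q ↦ [o=q], r ↦ [r], s ↦ [s].
For each subset V ⊆ X/∼, compute π^{-1}(V) ⊆ X and check whether π^{-1}(V) ∈ τ. V is open in τ_Q iff π^{-1}(V) ∈ τ.
  V = {}: π^{-1}(V) = ∅ ∈ τ ✓.
  V = {[o=q]}: π^{-1}(V) = {o, q} ∉ τ ✗.
  V = {[p]}: π^{-1}(V) = {p} ∉ τ ✗.
  V = {[o=q], [p]}: π^{-1}(V) = {o, p, q} ∉ τ ✗.
  V = {[r]}: π^{-1}(V) = {r} ∉ τ ✗.
  V = {[o=q], [r]}: π^{-1}(V) = {o, q, r} ∉ τ ✗.
  V = {[p], [r]}: π^{-1}(V) = {p, r} ∉ τ ✗.
  V = {[o=q], [p], [r]}: π^{-1}(V) = {o, p, q, r} ∉ τ ✗.
  V = {[s]}: π^{-1}(V) = {s} ∈ τ ✓.
  V = {[o=q], [s]}: π^{-1}(V) = {o, q, s} ∉ τ ✗.
  V = {[p], [s]}: π^{-1}(V) = {p, s} ∉ τ ✗.
  V = {[o=q], [p], [s]}: π^{-1}(V) = {o, p, q, s} ∉ τ ✗.
  V = {[r], [s]}: π^{-1}(V) = {r, s} ∈ τ ✓.
  V = {[o=q], [r], [s]}: π^{-1}(V) = {o, q, r, s} ∈ τ ✓.
  V = {[p], [r], [s]}: π^{-1}(V) = {p, r, s} ∉ τ ✗.
  V = {[o=q], [p], [r], [s]}: π^{-1}(V) = {o, p, q, r, s} ∈ τ ✓.
Open sets in the quotient: τ_Q = {{}, {[s]}, {[r], [s]}, {[o=q], [r], [s]}, {[o=q], [p], [r], [s]}} (5 elements).


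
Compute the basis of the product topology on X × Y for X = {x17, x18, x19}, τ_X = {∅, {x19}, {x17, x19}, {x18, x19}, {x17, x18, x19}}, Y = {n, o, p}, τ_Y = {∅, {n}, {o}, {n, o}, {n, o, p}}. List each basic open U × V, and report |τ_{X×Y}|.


Basis B = {∅ × ∅, {x19} × {n}, {x19} × {o}, {x17, x19} × {n}, {x17, x19} × {o}, {x18, x19} × {n}, {x18, x19} × {o}, {x19} × {n, o}, {x17, x18, x19} × {n}, {x17, x18, x19} × {o}, {x19} × {n, o, p}, {x17, x19} × {n, o}, {x18, x19} × {n, o}, {x17, x19} × {n, o, p}, {x17, x18, x19} × {n, o}, {x18, x19} × {n, o, p}, {x17, x18, x19} × {n, o, p}}; |τ_{X×Y}| = 50.

Enumerate products U × V with U ∈ τ_X, V ∈ τ_Y (deduplicated):
  ∅ × ∅ = {} (∅)
  {x19} × {n} = {(x19,n)}
  {x19} × {o} = {(x19,o)}
  {x17, x19} × {n} = {(x17,n), (x19,n)}
  {x17, x19} × {o} = {(x17,o), (x19,o)}
  {x18, x19} × {n} = {(x18,n), (x19,n)}
  {x18, x19} × {o} = {(x18,o), (x19,o)}
  {x19} × {n, o} = {(x19,n), (x19,o)}
  {x17, x18, x19} × {n} = {(x17,n), (x18,n), (x19,n)}
  {x17, x18, x19} × {o} = {(x17,o), (x18,o), (x19,o)}
  {x19} × {n, o, p} = {(x19,n), (x19,o), (x19,p)}
  {x17, x19} × {n, o} = {(x17,n), (x17,o), (x19,n), (x19,o)}
  {x18, x19} × {n, o} = {(x18,n), (x18,o), (x19,n), (x19,o)}
  {x17, x19} × {n, o, p} = {(x17,n), (x17,o), (x17,p), (x19,n), (x19,o), (x19,p)}
  {x17, x18, x19} × {n, o} = {(x17,n), (x17,o), (x18,n), (x18,o), (x19,n), (x19,o)}
  {x18, x19} × {n, o, p} = {(x18,n), (x18,o), (x18,p), (x19,n), (x19,o), (x19,p)}
  {x17, x18, x19} × {n, o, p} = {(x17,n), (x17,o), (x17,p), (x18,n), (x18,o), (x18,p), (x19,n), (x19,o), (x19,p)}
These 17 distinct sets form the basis B.
Close under arbitrary unions to get τ_{X×Y}; counting gives |τ_{X×Y}| = 50.


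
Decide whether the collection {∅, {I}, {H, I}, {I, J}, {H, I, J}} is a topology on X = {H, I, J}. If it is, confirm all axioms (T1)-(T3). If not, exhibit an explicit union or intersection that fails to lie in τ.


τ IS a topology on X.

Axiom (T1): ∅ ∈ τ? Yes; X ∈ τ? Yes.
Axiom (T2/T3): check pairwise unions and intersections of members of τ.
All pairwise intersections and unions checked — each lies in τ. Therefore τ satisfies (T1), (T2), (T3): it IS a topology on X.


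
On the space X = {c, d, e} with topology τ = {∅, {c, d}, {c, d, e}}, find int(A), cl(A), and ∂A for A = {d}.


int(A) = ∅, cl(A) = {c, d, e}, ∂A = {c, d, e}.

Closed sets in (X, τ) are complements of opens:
  closed(X, τ) = {∅, {e}, {c, d, e}}.
int(A) = ⋃ {U ∈ τ : U ⊆ A}. Opens contained in A: ∅.
Taking the union of these: int(A) = ∅.
cl(A) = ⋂ {C closed : A ⊆ C}. Closed sets containing A: {c, d, e}.
Intersecting these: cl(A) = {c, d, e}.
∂A = cl(A) ∖ int(A) = {c, d, e} ∖ ∅ = {c, d, e}.


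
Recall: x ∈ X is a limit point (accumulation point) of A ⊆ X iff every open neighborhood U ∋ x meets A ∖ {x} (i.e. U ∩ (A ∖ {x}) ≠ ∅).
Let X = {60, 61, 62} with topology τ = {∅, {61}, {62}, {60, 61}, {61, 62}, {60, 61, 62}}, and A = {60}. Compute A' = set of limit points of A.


A' = ∅

For each x ∈ X, list the open sets U ∈ τ with x ∈ U, then check whether U ∩ (A ∖ {x}) ≠ ∅ for every such U.
  x = 60: open {60, 61} ∋ x has {60, 61} ∩ (A ∖ {60}) = ∅, so x is NOT a limit point.
  x = 61: open {61} ∋ x has {61} ∩ (A ∖ {61}) = ∅, so x is NOT a limit point.
  x = 62: open {62} ∋ x has {62} ∩ (A ∖ {62}) = ∅, so x is NOT a limit point.
Collecting: A' = ∅.


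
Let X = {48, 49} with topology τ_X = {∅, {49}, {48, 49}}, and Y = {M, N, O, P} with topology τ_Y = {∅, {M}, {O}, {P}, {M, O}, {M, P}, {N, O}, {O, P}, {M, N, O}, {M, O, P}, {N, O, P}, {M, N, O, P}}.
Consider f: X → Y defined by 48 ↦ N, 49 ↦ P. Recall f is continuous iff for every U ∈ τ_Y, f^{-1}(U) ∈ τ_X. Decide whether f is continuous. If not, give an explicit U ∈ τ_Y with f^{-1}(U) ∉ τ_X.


f is NOT continuous.

Compute f^{-1}(U) for each U ∈ τ_Y:
  U = ∅: f^{-1}(U) = ∅ ∈ τ_X ✓.
  U = {M}: f^{-1}(U) = ∅ ∈ τ_X ✓.
  U = {O}: f^{-1}(U) = ∅ ∈ τ_X ✓.
  U = {P}: f^{-1}(U) = {49} ∈ τ_X ✓.
  U = {M, O}: f^{-1}(U) = ∅ ∈ τ_X ✓.
  U = {M, P}: f^{-1}(U) = {49} ∈ τ_X ✓.
  U = {N, O}: f^{-1}(U) = {48} ∉ τ_X ✗.
  U = {O, P}: f^{-1}(U) = {49} ∈ τ_X ✓.
  U = {M, N, O}: f^{-1}(U) = {48} ∉ τ_X ✗.
  U = {M, O, P}: f^{-1}(U) = {49} ∈ τ_X ✓.
  U = {N, O, P}: f^{-1}(U) = {48, 49} ∈ τ_X ✓.
  U = {M, N, O, P}: f^{-1}(U) = {48, 49} ∈ τ_X ✓.
Found U = {N, O} with f^{-1}(U) = {48} not in τ_X. Therefore f is NOT continuous.


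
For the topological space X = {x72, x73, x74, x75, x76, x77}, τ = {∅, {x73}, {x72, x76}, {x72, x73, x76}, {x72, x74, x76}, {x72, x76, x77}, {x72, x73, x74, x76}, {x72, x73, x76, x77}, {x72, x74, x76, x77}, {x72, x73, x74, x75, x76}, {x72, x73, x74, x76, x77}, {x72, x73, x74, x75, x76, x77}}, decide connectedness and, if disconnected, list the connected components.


(X, τ) is connected.

Find clopen sets (U ∈ τ with X ∖ U ∈ τ):
  U = ∅, X ∖ U = {x72, x73, x74, x75, x76, x77} — both open, so U is clopen.
  U = {x72, x73, x74, x75, x76, x77}, X ∖ U = ∅ — both open, so U is clopen.
Only trivial clopens (∅ and X) exist, so (X, τ) is connected.
Compute connected components by grouping points that agree on all clopens:
  component: {x72, x73, x74, x75, x76, x77}


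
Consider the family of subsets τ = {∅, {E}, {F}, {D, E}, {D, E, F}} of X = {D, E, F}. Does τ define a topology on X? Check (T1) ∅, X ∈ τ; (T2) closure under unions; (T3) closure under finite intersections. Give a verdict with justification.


τ is NOT a topology on X.

Axiom (T1): ∅ ∈ τ? Yes; X ∈ τ? Yes.
Axiom (T2/T3): check pairwise unions and intersections of members of τ.
Counterexample for (T2): {E} ∪ {F} = {E, F} ∉ τ. Therefore τ is NOT a topology.


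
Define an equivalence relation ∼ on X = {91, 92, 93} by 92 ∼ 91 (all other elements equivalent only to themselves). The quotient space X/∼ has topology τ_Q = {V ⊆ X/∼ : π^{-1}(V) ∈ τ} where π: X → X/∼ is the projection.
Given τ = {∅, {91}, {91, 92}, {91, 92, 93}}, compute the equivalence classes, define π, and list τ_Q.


X/∼ = {[91=92], [93]}; |τ_Q| = 3.

Equivalence classes: [91=92], [93].
Quotient map π: X → X/∼ sends 91 ↦ [91=92], 92 ↦ [91=92], 93 ↦ [93].
For each subset V ⊆ X/∼, compute π^{-1}(V) ⊆ X and check whether π^{-1}(V) ∈ τ. V is open in τ_Q iff π^{-1}(V) ∈ τ.
  V = {}: π^{-1}(V) = ∅ ∈ τ ✓.
  V = {[91=92]}: π^{-1}(V) = {91, 92} ∈ τ ✓.
  V = {[93]}: π^{-1}(V) = {93} ∉ τ ✗.
  V = {[91=92], [93]}: π^{-1}(V) = {91, 92, 93} ∈ τ ✓.
Open sets in the quotient: τ_Q = {{}, {[91=92]}, {[91=92], [93]}} (3 elements).


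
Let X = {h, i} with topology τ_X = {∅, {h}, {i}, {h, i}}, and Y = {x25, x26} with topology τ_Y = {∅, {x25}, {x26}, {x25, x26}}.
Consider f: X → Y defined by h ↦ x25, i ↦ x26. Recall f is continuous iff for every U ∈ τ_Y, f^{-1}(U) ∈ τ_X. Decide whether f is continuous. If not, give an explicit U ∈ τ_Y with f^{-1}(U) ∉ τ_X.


f IS continuous.

Compute f^{-1}(U) for each U ∈ τ_Y:
  U = ∅: f^{-1}(U) = ∅ ∈ τ_X ✓.
  U = {x25}: f^{-1}(U) = {h} ∈ τ_X ✓.
  U = {x26}: f^{-1}(U) = {i} ∈ τ_X ✓.
  U = {x25, x26}: f^{-1}(U) = {h, i} ∈ τ_X ✓.
Every preimage lies in τ_X, so f IS continuous.


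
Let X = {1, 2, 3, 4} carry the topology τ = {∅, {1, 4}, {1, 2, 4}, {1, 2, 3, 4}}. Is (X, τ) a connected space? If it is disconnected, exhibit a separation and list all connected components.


(X, τ) is connected.

Find clopen sets (U ∈ τ with X ∖ U ∈ τ):
  U = ∅, X ∖ U = {1, 2, 3, 4} — both open, so U is clopen.
  U = {1, 2, 3, 4}, X ∖ U = ∅ — both open, so U is clopen.
Only trivial clopens (∅ and X) exist, so (X, τ) is connected.
Compute connected components by grouping points that agree on all clopens:
  component: {1, 2, 3, 4}


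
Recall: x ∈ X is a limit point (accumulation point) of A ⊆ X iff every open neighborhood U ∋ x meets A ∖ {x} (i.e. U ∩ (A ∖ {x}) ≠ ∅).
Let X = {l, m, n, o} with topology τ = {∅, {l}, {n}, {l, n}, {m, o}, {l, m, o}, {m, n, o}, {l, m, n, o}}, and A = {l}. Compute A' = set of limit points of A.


A' = ∅

For each x ∈ X, list the open sets U ∈ τ with x ∈ U, then check whether U ∩ (A ∖ {x}) ≠ ∅ for every such U.
  x = l: open {l} ∋ x has {l} ∩ (A ∖ {l}) = ∅, so x is NOT a limit point.
  x = m: open {m, o} ∋ x has {m, o} ∩ (A ∖ {m}) = ∅, so x is NOT a limit point.
  x = n: open {n} ∋ x has {n} ∩ (A ∖ {n}) = ∅, so x is NOT a limit point.
  x = o: open {m, o} ∋ x has {m, o} ∩ (A ∖ {o}) = ∅, so x is NOT a limit point.
Collecting: A' = ∅.


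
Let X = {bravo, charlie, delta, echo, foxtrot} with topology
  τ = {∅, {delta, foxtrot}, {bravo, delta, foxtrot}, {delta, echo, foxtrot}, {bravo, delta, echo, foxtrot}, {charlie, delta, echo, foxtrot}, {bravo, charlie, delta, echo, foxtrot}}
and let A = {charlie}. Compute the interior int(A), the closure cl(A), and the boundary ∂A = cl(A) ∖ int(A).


int(A) = ∅, cl(A) = {charlie}, ∂A = {charlie}.

Closed sets in (X, τ) are complements of opens:
  closed(X, τ) = {∅, {bravo}, {charlie}, {bravo, charlie}, {charlie, echo}, {bravo, charlie, echo}, {bravo, charlie, delta, echo, foxtrot}}.
int(A) = ⋃ {U ∈ τ : U ⊆ A}. Opens contained in A: ∅.
Taking the union of these: int(A) = ∅.
cl(A) = ⋂ {C closed : A ⊆ C}. Closed sets containing A: {charlie}, {bravo, charlie}, {charlie, echo}, {bravo, charlie, echo}, {bravo, charlie, delta, echo, foxtrot}.
Intersecting these: cl(A) = {charlie}.
∂A = cl(A) ∖ int(A) = {charlie} ∖ ∅ = {charlie}.


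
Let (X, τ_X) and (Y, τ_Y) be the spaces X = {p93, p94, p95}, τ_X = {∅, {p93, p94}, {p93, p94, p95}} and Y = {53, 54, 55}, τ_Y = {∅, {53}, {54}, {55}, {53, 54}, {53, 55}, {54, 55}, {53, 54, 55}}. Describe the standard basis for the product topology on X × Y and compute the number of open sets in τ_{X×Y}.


Basis B = {∅ × ∅, {p93, p94} × {53}, {p93, p94} × {54}, {p93, p94} × {55}, {p93, p94, p95} × {53}, {p93, p94, p95} × {54}, {p93, p94, p95} × {55}, {p93, p94} × {53, 54}, {p93, p94} × {53, 55}, {p93, p94} × {54, 55}, {p93, p94} × {53, 54, 55}, {p93, p94, p95} × {53, 54}, {p93, p94, p95} × {53, 55}, {p93, p94, p95} × {54, 55}, {p93, p94, p95} × {53, 54, 55}}; |τ_{X×Y}| = 27.

Enumerate products U × V with U ∈ τ_X, V ∈ τ_Y (deduplicated):
  ∅ × ∅ = {} (∅)
  {p93, p94} × {53} = {(p93,53), (p94,53)}
  {p93, p94} × {54} = {(p93,54), (p94,54)}
  {p93, p94} × {55} = {(p93,55), (p94,55)}
  {p93, p94, p95} × {53} = {(p93,53), (p94,53), (p95,53)}
  {p93, p94, p95} × {54} = {(p93,54), (p94,54), (p95,54)}
  {p93, p94, p95} × {55} = {(p93,55), (p94,55), (p95,55)}
  {p93, p94} × {53, 54} = {(p93,53), (p93,54), (p94,53), (p94,54)}
  {p93, p94} × {53, 55} = {(p93,53), (p93,55), (p94,53), (p94,55)}
  {p93, p94} × {54, 55} = {(p93,54), (p93,55), (p94,54), (p94,55)}
  {p93, p94} × {53, 54, 55} = {(p93,53), (p93,54), (p93,55), (p94,53), (p94,54), (p94,55)}
  {p93, p94, p95} × {53, 54} = {(p93,53), (p93,54), (p94,53), (p94,54), (p95,53), (p95,54)}
  {p93, p94, p95} × {53, 55} = {(p93,53), (p93,55), (p94,53), (p94,55), (p95,53), (p95,55)}
  {p93, p94, p95} × {54, 55} = {(p93,54), (p93,55), (p94,54), (p94,55), (p95,54), (p95,55)}
  {p93, p94, p95} × {53, 54, 55} = {(p93,53), (p93,54), (p93,55), (p94,53), (p94,54), (p94,55), (p95,53), (p95,54), (p95,55)}
These 15 distinct sets form the basis B.
Close under arbitrary unions to get τ_{X×Y}; counting gives |τ_{X×Y}| = 27.


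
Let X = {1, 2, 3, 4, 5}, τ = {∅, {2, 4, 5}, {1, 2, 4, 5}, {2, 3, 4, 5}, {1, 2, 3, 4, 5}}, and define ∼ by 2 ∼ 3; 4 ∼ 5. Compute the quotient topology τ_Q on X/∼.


X/∼ = {[1], [2=3], [4=5]}; |τ_Q| = 3.

Equivalence classes: [1], [2=3], [4=5].
Quotient map π: X → X/∼ sends 1 ↦ [1], 2 ↦ [2=3], 3 ↦ [2=3], 4 ↦ [4=5], 5 ↦ [4=5].
For each subset V ⊆ X/∼, compute π^{-1}(V) ⊆ X and check whether π^{-1}(V) ∈ τ. V is open in τ_Q iff π^{-1}(V) ∈ τ.
  V = {}: π^{-1}(V) = ∅ ∈ τ ✓.
  V = {[1]}: π^{-1}(V) = {1} ∉ τ ✗.
  V = {[2=3]}: π^{-1}(V) = {2, 3} ∉ τ ✗.
  V = {[1], [2=3]}: π^{-1}(V) = {1, 2, 3} ∉ τ ✗.
  V = {[4=5]}: π^{-1}(V) = {4, 5} ∉ τ ✗.
  V = {[1], [4=5]}: π^{-1}(V) = {1, 4, 5} ∉ τ ✗.
  V = {[2=3], [4=5]}: π^{-1}(V) = {2, 3, 4, 5} ∈ τ ✓.
  V = {[1], [2=3], [4=5]}: π^{-1}(V) = {1, 2, 3, 4, 5} ∈ τ ✓.
Open sets in the quotient: τ_Q = {{}, {[2=3], [4=5]}, {[1], [2=3], [4=5]}} (3 elements).


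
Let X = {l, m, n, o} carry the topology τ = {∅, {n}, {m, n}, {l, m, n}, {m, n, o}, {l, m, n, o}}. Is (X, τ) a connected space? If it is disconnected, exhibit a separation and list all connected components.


(X, τ) is connected.

Find clopen sets (U ∈ τ with X ∖ U ∈ τ):
  U = ∅, X ∖ U = {l, m, n, o} — both open, so U is clopen.
  U = {l, m, n, o}, X ∖ U = ∅ — both open, so U is clopen.
Only trivial clopens (∅ and X) exist, so (X, τ) is connected.
Compute connected components by grouping points that agree on all clopens:
  component: {l, m, n, o}


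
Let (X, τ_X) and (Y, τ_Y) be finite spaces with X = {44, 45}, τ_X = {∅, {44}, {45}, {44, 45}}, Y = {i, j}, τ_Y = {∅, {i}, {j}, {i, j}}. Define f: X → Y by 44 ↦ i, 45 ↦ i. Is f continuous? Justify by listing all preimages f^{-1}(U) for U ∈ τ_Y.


f IS continuous.

Compute f^{-1}(U) for each U ∈ τ_Y:
  U = ∅: f^{-1}(U) = ∅ ∈ τ_X ✓.
  U = {i}: f^{-1}(U) = {44, 45} ∈ τ_X ✓.
  U = {j}: f^{-1}(U) = ∅ ∈ τ_X ✓.
  U = {i, j}: f^{-1}(U) = {44, 45} ∈ τ_X ✓.
Every preimage lies in τ_X, so f IS continuous.


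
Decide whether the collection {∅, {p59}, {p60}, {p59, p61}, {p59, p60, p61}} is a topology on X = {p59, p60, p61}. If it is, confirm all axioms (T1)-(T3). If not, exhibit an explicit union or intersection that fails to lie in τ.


τ is NOT a topology on X.

Axiom (T1): ∅ ∈ τ? Yes; X ∈ τ? Yes.
Axiom (T2/T3): check pairwise unions and intersections of members of τ.
Counterexample for (T2): {p59} ∪ {p60} = {p59, p60} ∉ τ. Therefore τ is NOT a topology.


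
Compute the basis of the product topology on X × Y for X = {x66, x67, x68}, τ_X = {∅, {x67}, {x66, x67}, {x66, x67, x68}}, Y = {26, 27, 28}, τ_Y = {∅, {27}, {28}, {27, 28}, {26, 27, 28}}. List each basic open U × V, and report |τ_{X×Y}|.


Basis B = {∅ × ∅, {x67} × {27}, {x67} × {28}, {x66, x67} × {27}, {x66, x67} × {28}, {x67} × {27, 28}, {x66, x67, x68} × {27}, {x66, x67, x68} × {28}, {x67} × {26, 27, 28}, {x66, x67} × {27, 28}, {x66, x67} × {26, 27, 28}, {x66, x67, x68} × {27, 28}, {x66, x67, x68} × {26, 27, 28}}; |τ_{X×Y}| = 30.

Enumerate products U × V with U ∈ τ_X, V ∈ τ_Y (deduplicated):
  ∅ × ∅ = {} (∅)
  {x67} × {27} = {(x67,27)}
  {x67} × {28} = {(x67,28)}
  {x66, x67} × {27} = {(x66,27), (x67,27)}
  {x66, x67} × {28} = {(x66,28), (x67,28)}
  {x67} × {27, 28} = {(x67,27), (x67,28)}
  {x66, x67, x68} × {27} = {(x66,27), (x67,27), (x68,27)}
  {x66, x67, x68} × {28} = {(x66,28), (x67,28), (x68,28)}
  {x67} × {26, 27, 28} = {(x67,26), (x67,27), (x67,28)}
  {x66, x67} × {27, 28} = {(x66,27), (x66,28), (x67,27), (x67,28)}
  {x66, x67} × {26, 27, 28} = {(x66,26), (x66,27), (x66,28), (x67,26), (x67,27), (x67,28)}
  {x66, x67, x68} × {27, 28} = {(x66,27), (x66,28), (x67,27), (x67,28), (x68,27), (x68,28)}
  {x66, x67, x68} × {26, 27, 28} = {(x66,26), (x66,27), (x66,28), (x67,26), (x67,27), (x67,28), (x68,26), (x68,27), (x68,28)}
These 13 distinct sets form the basis B.
Close under arbitrary unions to get τ_{X×Y}; counting gives |τ_{X×Y}| = 30.


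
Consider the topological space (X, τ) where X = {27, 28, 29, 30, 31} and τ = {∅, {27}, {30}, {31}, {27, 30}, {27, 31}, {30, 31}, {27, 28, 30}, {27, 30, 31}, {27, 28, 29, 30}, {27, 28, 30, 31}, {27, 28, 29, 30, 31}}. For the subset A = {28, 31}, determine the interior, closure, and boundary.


int(A) = {31}, cl(A) = {28, 29, 31}, ∂A = {28, 29}.

Closed sets in (X, τ) are complements of opens:
  closed(X, τ) = {∅, {29}, {31}, {28, 29}, {29, 31}, {27, 28, 29}, {28, 29, 30}, {28, 29, 31}, {27, 28, 29, 30}, {27, 28, 29, 31}, {28, 29, 30, 31}, {27, 28, 29, 30, 31}}.
int(A) = ⋃ {U ∈ τ : U ⊆ A}. Opens contained in A: ∅, {31}.
Taking the union of these: int(A) = {31}.
cl(A) = ⋂ {C closed : A ⊆ C}. Closed sets containing A: {28, 29, 31}, {27, 28, 29, 31}, {28, 29, 30, 31}, {27, 28, 29, 30, 31}.
Intersecting these: cl(A) = {28, 29, 31}.
∂A = cl(A) ∖ int(A) = {28, 29, 31} ∖ {31} = {28, 29}.


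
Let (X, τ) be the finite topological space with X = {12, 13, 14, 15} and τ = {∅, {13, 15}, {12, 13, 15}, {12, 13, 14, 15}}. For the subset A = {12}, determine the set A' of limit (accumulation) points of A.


A' = {14}

For each x ∈ X, list the open sets U ∈ τ with x ∈ U, then check whether U ∩ (A ∖ {x}) ≠ ∅ for every such U.
  x = 12: open {12, 13, 15} ∋ x has {12, 13, 15} ∩ (A ∖ {12}) = ∅, so x is NOT a limit point.
  x = 13: open {13, 15} ∋ x has {13, 15} ∩ (A ∖ {13}) = ∅, so x is NOT a limit point.
  x = 14: opens ∋ x are {12, 13, 14, 15}; each meets A ∖ {14}, so x IS a limit point.
  x = 15: open {13, 15} ∋ x has {13, 15} ∩ (A ∖ {15}) = ∅, so x is NOT a limit point.
Collecting: A' = {14}.


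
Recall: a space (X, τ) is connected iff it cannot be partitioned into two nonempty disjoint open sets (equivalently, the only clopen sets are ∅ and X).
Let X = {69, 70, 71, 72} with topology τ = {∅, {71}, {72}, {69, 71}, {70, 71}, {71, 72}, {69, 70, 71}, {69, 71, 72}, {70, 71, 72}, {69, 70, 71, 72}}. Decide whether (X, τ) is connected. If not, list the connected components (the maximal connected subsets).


(X, τ) is disconnected; components = [{72}, {69, 70, 71}].

Find clopen sets (U ∈ τ with X ∖ U ∈ τ):
  U = ∅, X ∖ U = {69, 70, 71, 72} — both open, so U is clopen.
  U = {72}, X ∖ U = {69, 70, 71} — both open, so U is clopen.
  U = {69, 70, 71}, X ∖ U = {72} — both open, so U is clopen.
  U = {69, 70, 71, 72}, X ∖ U = ∅ — both open, so U is clopen.
Nontrivial clopen(s) exist: e.g. {72}. So (X, τ) is disconnected.
Compute connected components by grouping points that agree on all clopens:
  component: {72}
  component: {69, 70, 71}


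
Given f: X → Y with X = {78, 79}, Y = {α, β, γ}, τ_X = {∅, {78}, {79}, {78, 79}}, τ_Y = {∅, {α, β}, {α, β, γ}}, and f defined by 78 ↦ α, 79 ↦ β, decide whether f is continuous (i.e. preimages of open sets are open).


f IS continuous.

Compute f^{-1}(U) for each U ∈ τ_Y:
  U = ∅: f^{-1}(U) = ∅ ∈ τ_X ✓.
  U = {α, β}: f^{-1}(U) = {78, 79} ∈ τ_X ✓.
  U = {α, β, γ}: f^{-1}(U) = {78, 79} ∈ τ_X ✓.
Every preimage lies in τ_X, so f IS continuous.


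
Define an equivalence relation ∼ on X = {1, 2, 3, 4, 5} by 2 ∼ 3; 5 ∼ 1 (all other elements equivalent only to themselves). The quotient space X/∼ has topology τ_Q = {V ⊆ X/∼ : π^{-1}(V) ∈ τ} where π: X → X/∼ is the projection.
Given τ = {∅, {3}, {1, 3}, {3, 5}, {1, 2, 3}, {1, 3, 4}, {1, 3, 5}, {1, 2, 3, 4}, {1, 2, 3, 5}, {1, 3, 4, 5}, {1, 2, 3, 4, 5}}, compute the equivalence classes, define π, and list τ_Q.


X/∼ = {[1=5], [2=3], [4]}; |τ_Q| = 3.

Equivalence classes: [1=5], [2=3], [4].
Quotient map π: X → X/∼ sends 1 ↦ [1=5], 2 ↦ [2=3], 3 ↦ [2=3], 4 ↦ [4], 5 ↦ [1=5].
For each subset V ⊆ X/∼, compute π^{-1}(V) ⊆ X and check whether π^{-1}(V) ∈ τ. V is open in τ_Q iff π^{-1}(V) ∈ τ.
  V = {}: π^{-1}(V) = ∅ ∈ τ ✓.
  V = {[1=5]}: π^{-1}(V) = {1, 5} ∉ τ ✗.
  V = {[2=3]}: π^{-1}(V) = {2, 3} ∉ τ ✗.
  V = {[1=5], [2=3]}: π^{-1}(V) = {1, 2, 3, 5} ∈ τ ✓.
  V = {[4]}: π^{-1}(V) = {4} ∉ τ ✗.
  V = {[1=5], [4]}: π^{-1}(V) = {1, 4, 5} ∉ τ ✗.
  V = {[2=3], [4]}: π^{-1}(V) = {2, 3, 4} ∉ τ ✗.
  V = {[1=5], [2=3], [4]}: π^{-1}(V) = {1, 2, 3, 4, 5} ∈ τ ✓.
Open sets in the quotient: τ_Q = {{}, {[1=5], [2=3]}, {[1=5], [2=3], [4]}} (3 elements).


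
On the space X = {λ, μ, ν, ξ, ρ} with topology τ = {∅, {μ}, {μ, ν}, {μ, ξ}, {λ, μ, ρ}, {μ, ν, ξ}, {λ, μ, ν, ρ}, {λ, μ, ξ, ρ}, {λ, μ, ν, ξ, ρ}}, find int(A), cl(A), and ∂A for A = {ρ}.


int(A) = ∅, cl(A) = {λ, ρ}, ∂A = {λ, ρ}.

Closed sets in (X, τ) are complements of opens:
  closed(X, τ) = {∅, {ν}, {ξ}, {λ, ρ}, {ν, ξ}, {λ, ν, ρ}, {λ, ξ, ρ}, {λ, ν, ξ, ρ}, {λ, μ, ν, ξ, ρ}}.
int(A) = ⋃ {U ∈ τ : U ⊆ A}. Opens contained in A: ∅.
Taking the union of these: int(A) = ∅.
cl(A) = ⋂ {C closed : A ⊆ C}. Closed sets containing A: {λ, ρ}, {λ, ν, ρ}, {λ, ξ, ρ}, {λ, ν, ξ, ρ}, {λ, μ, ν, ξ, ρ}.
Intersecting these: cl(A) = {λ, ρ}.
∂A = cl(A) ∖ int(A) = {λ, ρ} ∖ ∅ = {λ, ρ}.


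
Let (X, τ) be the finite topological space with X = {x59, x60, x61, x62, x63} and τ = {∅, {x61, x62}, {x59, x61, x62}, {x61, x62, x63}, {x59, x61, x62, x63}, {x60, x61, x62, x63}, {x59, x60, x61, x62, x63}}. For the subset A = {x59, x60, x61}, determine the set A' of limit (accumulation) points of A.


A' = {x59, x60, x62, x63}

For each x ∈ X, list the open sets U ∈ τ with x ∈ U, then check whether U ∩ (A ∖ {x}) ≠ ∅ for every such U.
  x = x59: opens ∋ x are {x59, x61, x62}, {x59, x61, x62, x63}, {x59, x60, x61, x62, x63}; each meets A ∖ {x59}, so x IS a limit point.
  x = x60: opens ∋ x are {x60, x61, x62, x63}, {x59, x60, x61, x62, x63}; each meets A ∖ {x60}, so x IS a limit point.
  x = x61: open {x61, x62} ∋ x has {x61, x62} ∩ (A ∖ {x61}) = ∅, so x is NOT a limit point.
  x = x62: opens ∋ x are {x61, x62}, {x59, x61, x62}, {x61, x62, x63}, {x59, x61, x62, x63}, {x60, x61, x62, x63}, {x59, x60, x61, x62, x63}; each meets A ∖ {x62}, so x IS a limit point.
  x = x63: opens ∋ x are {x61, x62, x63}, {x59, x61, x62, x63}, {x60, x61, x62, x63}, {x59, x60, x61, x62, x63}; each meets A ∖ {x63}, so x IS a limit point.
Collecting: A' = {x59, x60, x62, x63}.


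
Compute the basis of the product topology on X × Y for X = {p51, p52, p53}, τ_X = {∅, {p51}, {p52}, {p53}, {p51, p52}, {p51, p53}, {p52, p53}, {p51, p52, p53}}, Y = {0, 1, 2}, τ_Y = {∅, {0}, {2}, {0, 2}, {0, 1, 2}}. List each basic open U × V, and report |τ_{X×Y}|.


Basis B = {∅ × ∅, {p51} × {0}, {p51} × {2}, {p52} × {0}, {p52} × {2}, {p53} × {0}, {p53} × {2}, {p51} × {0, 2}, {p51, p52} × {0}, {p51, p53} × {0}, {p51, p52} × {2}, {p51, p53} × {2}, {p52} × {0, 2}, {p52, p53} × {0}, {p52, p53} × {2}, {p53} × {0, 2}, {p51} × {0, 1, 2}, {p51, p52, p53} × {0}, {p51, p52, p53} × {2}, {p52} × {0, 1, 2}, {p53} × {0, 1, 2}, {p51, p52} × {0, 2}, {p51, p53} × {0, 2}, {p52, p53} × {0, 2}, {p51, p52} × {0, 1, 2}, {p51, p53} × {0, 1, 2}, {p51, p52, p53} × {0, 2}, {p52, p53} × {0, 1, 2}, {p51, p52, p53} × {0, 1, 2}}; |τ_{X×Y}| = 125.

Enumerate products U × V with U ∈ τ_X, V ∈ τ_Y (deduplicated):
  ∅ × ∅ = {} (∅)
  {p51} × {0} = {(p51,0)}
  {p51} × {2} = {(p51,2)}
  {p52} × {0} = {(p52,0)}
  {p52} × {2} = {(p52,2)}
  {p53} × {0} = {(p53,0)}
  {p53} × {2} = {(p53,2)}
  {p51} × {0, 2} = {(p51,0), (p51,2)}
  {p51, p52} × {0} = {(p51,0), (p52,0)}
  {p51, p53} × {0} = {(p51,0), (p53,0)}
  {p51, p52} × {2} = {(p51,2), (p52,2)}
  {p51, p53} × {2} = {(p51,2), (p53,2)}
  {p52} × {0, 2} = {(p52,0), (p52,2)}
  {p52, p53} × {0} = {(p52,0), (p53,0)}
  {p52, p53} × {2} = {(p52,2), (p53,2)}
  {p53} × {0, 2} = {(p53,0), (p53,2)}
  {p51} × {0, 1, 2} = {(p51,0), (p51,1), (p51,2)}
  {p51, p52, p53} × {0} = {(p51,0), (p52,0), (p53,0)}
  {p51, p52, p53} × {2} = {(p51,2), (p52,2), (p53,2)}
  {p52} × {0, 1, 2} = {(p52,0), (p52,1), (p52,2)}
  {p53} × {0, 1, 2} = {(p53,0), (p53,1), (p53,2)}
  {p51, p52} × {0, 2} = {(p51,0), (p51,2), (p52,0), (p52,2)}
  {p51, p53} × {0, 2} = {(p51,0), (p51,2), (p53,0), (p53,2)}
  {p52, p53} × {0, 2} = {(p52,0), (p52,2), (p53,0), (p53,2)}
  {p51, p52} × {0, 1, 2} = {(p51,0), (p51,1), (p51,2), (p52,0), (p52,1), (p52,2)}
  {p51, p53} × {0, 1, 2} = {(p51,0), (p51,1), (p51,2), (p53,0), (p53,1), (p53,2)}
  {p51, p52, p53} × {0, 2} = {(p51,0), (p51,2), (p52,0), (p52,2), (p53,0), (p53,2)}
  {p52, p53} × {0, 1, 2} = {(p52,0), (p52,1), (p52,2), (p53,0), (p53,1), (p53,2)}
  {p51, p52, p53} × {0, 1, 2} = {(p51,0), (p51,1), (p51,2), (p52,0), (p52,1), (p52,2), (p53,0), (p53,1), (p53,2)}
These 29 distinct sets form the basis B.
Close under arbitrary unions to get τ_{X×Y}; counting gives |τ_{X×Y}| = 125.


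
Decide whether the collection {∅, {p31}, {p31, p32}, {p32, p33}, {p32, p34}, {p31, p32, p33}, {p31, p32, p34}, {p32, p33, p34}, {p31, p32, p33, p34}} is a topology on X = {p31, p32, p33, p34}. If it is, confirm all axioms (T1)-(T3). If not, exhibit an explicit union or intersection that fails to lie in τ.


τ is NOT a topology on X.

Axiom (T1): ∅ ∈ τ? Yes; X ∈ τ? Yes.
Axiom (T2/T3): check pairwise unions and intersections of members of τ.
Counterexample for (T3): {p31, p32} ∩ {p32, p33} = {p32} ∉ τ. Therefore τ is NOT a topology.


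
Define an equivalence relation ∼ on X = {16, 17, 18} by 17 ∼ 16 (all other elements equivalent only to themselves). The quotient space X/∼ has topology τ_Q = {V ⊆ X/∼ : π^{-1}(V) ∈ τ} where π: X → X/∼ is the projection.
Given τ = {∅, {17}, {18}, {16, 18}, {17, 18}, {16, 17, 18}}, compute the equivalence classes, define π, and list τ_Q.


X/∼ = {[16=17], [18]}; |τ_Q| = 3.

Equivalence classes: [16=17], [18].
Quotient map π: X → X/∼ sends 16 ↦ [16=17], 17 ↦ [16=17], 18 ↦ [18].
For each subset V ⊆ X/∼, compute π^{-1}(V) ⊆ X and check whether π^{-1}(V) ∈ τ. V is open in τ_Q iff π^{-1}(V) ∈ τ.
  V = {}: π^{-1}(V) = ∅ ∈ τ ✓.
  V = {[16=17]}: π^{-1}(V) = {16, 17} ∉ τ ✗.
  V = {[18]}: π^{-1}(V) = {18} ∈ τ ✓.
  V = {[16=17], [18]}: π^{-1}(V) = {16, 17, 18} ∈ τ ✓.
Open sets in the quotient: τ_Q = {{}, {[18]}, {[16=17], [18]}} (3 elements).
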